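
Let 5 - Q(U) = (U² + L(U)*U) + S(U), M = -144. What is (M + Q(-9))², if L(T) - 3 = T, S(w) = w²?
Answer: 126025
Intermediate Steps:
L(T) = 3 + T
Q(U) = 5 - 2*U² - U*(3 + U) (Q(U) = 5 - ((U² + (3 + U)*U) + U²) = 5 - ((U² + U*(3 + U)) + U²) = 5 - (2*U² + U*(3 + U)) = 5 + (-2*U² - U*(3 + U)) = 5 - 2*U² - U*(3 + U))
(M + Q(-9))² = (-144 + (5 - 3*(-9) - 3*(-9)²))² = (-144 + (5 + 27 - 3*81))² = (-144 + (5 + 27 - 243))² = (-144 - 211)² = (-355)² = 126025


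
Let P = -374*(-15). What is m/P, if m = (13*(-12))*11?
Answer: -26/85 ≈ -0.30588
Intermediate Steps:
m = -1716 (m = -156*11 = -1716)
P = 5610
m/P = -1716/5610 = -1716*1/5610 = -26/85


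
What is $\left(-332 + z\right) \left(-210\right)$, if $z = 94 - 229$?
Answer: $98070$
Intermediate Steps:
$z = -135$
$\left(-332 + z\right) \left(-210\right) = \left(-332 - 135\right) \left(-210\right) = \left(-467\right) \left(-210\right) = 98070$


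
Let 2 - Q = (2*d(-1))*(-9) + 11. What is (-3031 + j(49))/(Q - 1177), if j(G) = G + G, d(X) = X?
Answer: 419/172 ≈ 2.4360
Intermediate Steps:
j(G) = 2*G
Q = -27 (Q = 2 - ((2*(-1))*(-9) + 11) = 2 - (-2*(-9) + 11) = 2 - (18 + 11) = 2 - 1*29 = 2 - 29 = -27)
(-3031 + j(49))/(Q - 1177) = (-3031 + 2*49)/(-27 - 1177) = (-3031 + 98)/(-1204) = -2933*(-1/1204) = 419/172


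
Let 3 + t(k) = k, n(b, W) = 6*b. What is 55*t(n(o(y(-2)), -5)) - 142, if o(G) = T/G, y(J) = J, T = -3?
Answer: 188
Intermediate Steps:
o(G) = -3/G
t(k) = -3 + k
55*t(n(o(y(-2)), -5)) - 142 = 55*(-3 + 6*(-3/(-2))) - 142 = 55*(-3 + 6*(-3*(-1/2))) - 142 = 55*(-3 + 6*(3/2)) - 142 = 55*(-3 + 9) - 142 = 55*6 - 142 = 330 - 142 = 188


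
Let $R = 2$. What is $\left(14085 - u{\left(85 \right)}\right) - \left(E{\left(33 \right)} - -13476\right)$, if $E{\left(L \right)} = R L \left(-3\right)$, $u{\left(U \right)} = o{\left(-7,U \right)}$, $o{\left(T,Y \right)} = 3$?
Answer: $804$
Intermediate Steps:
$u{\left(U \right)} = 3$
$E{\left(L \right)} = - 6 L$ ($E{\left(L \right)} = 2 L \left(-3\right) = - 6 L$)
$\left(14085 - u{\left(85 \right)}\right) - \left(E{\left(33 \right)} - -13476\right) = \left(14085 - 3\right) - \left(\left(-6\right) 33 - -13476\right) = \left(14085 - 3\right) - \left(-198 + 13476\right) = 14082 - 13278 = 804$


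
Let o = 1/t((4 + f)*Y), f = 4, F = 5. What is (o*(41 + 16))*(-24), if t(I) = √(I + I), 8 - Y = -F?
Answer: -342*√13/13 ≈ -94.854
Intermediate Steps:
Y = 13 (Y = 8 - (-1)*5 = 8 - 1*(-5) = 8 + 5 = 13)
t(I) = √2*√I (t(I) = √(2*I) = √2*√I)
o = √13/52 (o = 1/(√2*√((4 + 4)*13)) = 1/(√2*√(8*13)) = 1/(√2*√104) = 1/(√2*(2*√26)) = 1/(4*√13) = √13/52 ≈ 0.069337)
(o*(41 + 16))*(-24) = ((√13/52)*(41 + 16))*(-24) = ((√13/52)*57)*(-24) = (57*√13/52)*(-24) = -342*√13/13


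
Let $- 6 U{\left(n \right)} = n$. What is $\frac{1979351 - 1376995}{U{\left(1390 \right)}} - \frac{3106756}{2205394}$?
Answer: $- \frac{1993728060106}{766374415} \approx -2601.5$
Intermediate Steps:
$U{\left(n \right)} = - \frac{n}{6}$
$\frac{1979351 - 1376995}{U{\left(1390 \right)}} - \frac{3106756}{2205394} = \frac{1979351 - 1376995}{\left(- \frac{1}{6}\right) 1390} - \frac{3106756}{2205394} = \frac{602356}{- \frac{695}{3}} - \frac{1553378}{1102697} = 602356 \left(- \frac{3}{695}\right) - \frac{1553378}{1102697} = - \frac{1807068}{695} - \frac{1553378}{1102697} = - \frac{1993728060106}{766374415}$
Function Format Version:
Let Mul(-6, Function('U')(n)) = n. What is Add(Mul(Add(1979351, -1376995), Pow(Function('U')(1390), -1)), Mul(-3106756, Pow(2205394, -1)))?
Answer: Rational(-1993728060106, 766374415) ≈ -2601.5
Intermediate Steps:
Function('U')(n) = Mul(Rational(-1, 6), n)
Add(Mul(Add(1979351, -1376995), Pow(Function('U')(1390), -1)), Mul(-3106756, Pow(2205394, -1))) = Add(Mul(Add(1979351, -1376995), Pow(Mul(Rational(-1, 6), 1390), -1)), Mul(-3106756, Pow(2205394, -1))) = Add(Mul(602356, Pow(Rational(-695, 3), -1)), Mul(-3106756, Rational(1, 2205394))) = Add(Mul(602356, Rational(-3, 695)), Rational(-1553378, 1102697)) = Add(Rational(-1807068, 695), Rational(-1553378, 1102697)) = Rational(-1993728060106, 766374415)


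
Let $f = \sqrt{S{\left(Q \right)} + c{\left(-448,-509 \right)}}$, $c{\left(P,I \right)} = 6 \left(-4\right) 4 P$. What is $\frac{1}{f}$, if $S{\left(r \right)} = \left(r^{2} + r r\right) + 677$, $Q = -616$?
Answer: $\frac{\sqrt{802597}}{802597} \approx 0.0011162$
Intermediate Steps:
$c{\left(P,I \right)} = - 96 P$ ($c{\left(P,I \right)} = \left(-24\right) 4 P = - 96 P$)
$S{\left(r \right)} = 677 + 2 r^{2}$ ($S{\left(r \right)} = \left(r^{2} + r^{2}\right) + 677 = 2 r^{2} + 677 = 677 + 2 r^{2}$)
$f = \sqrt{802597}$ ($f = \sqrt{\left(677 + 2 \left(-616\right)^{2}\right) - -43008} = \sqrt{\left(677 + 2 \cdot 379456\right) + 43008} = \sqrt{\left(677 + 758912\right) + 43008} = \sqrt{759589 + 43008} = \sqrt{802597} \approx 895.88$)
$\frac{1}{f} = \frac{1}{\sqrt{802597}} = \frac{\sqrt{802597}}{802597}$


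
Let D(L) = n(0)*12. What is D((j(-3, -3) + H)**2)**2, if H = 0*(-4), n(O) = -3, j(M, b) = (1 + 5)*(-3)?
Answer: 1296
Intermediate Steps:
j(M, b) = -18 (j(M, b) = 6*(-3) = -18)
H = 0
D(L) = -36 (D(L) = -3*12 = -36)
D((j(-3, -3) + H)**2)**2 = (-36)**2 = 1296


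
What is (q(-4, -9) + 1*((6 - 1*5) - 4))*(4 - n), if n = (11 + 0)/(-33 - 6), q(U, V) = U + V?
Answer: -2672/39 ≈ -68.513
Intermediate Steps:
n = -11/39 (n = 11/(-39) = 11*(-1/39) = -11/39 ≈ -0.28205)
(q(-4, -9) + 1*((6 - 1*5) - 4))*(4 - n) = ((-4 - 9) + 1*((6 - 1*5) - 4))*(4 - 1*(-11/39)) = (-13 + 1*((6 - 5) - 4))*(4 + 11/39) = (-13 + 1*(1 - 4))*(167/39) = (-13 + 1*(-3))*(167/39) = (-13 - 3)*(167/39) = -16*167/39 = -2672/39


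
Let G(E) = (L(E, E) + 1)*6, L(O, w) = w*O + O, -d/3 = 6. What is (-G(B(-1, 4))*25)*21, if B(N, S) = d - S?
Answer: -1458450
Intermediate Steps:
d = -18 (d = -3*6 = -18)
L(O, w) = O + O*w (L(O, w) = O*w + O = O + O*w)
B(N, S) = -18 - S
G(E) = 6 + 6*E*(1 + E) (G(E) = (E*(1 + E) + 1)*6 = (1 + E*(1 + E))*6 = 6 + 6*E*(1 + E))
(-G(B(-1, 4))*25)*21 = (-(6 + 6*(-18 - 1*4)*(1 + (-18 - 1*4)))*25)*21 = (-(6 + 6*(-18 - 4)*(1 + (-18 - 4)))*25)*21 = (-(6 + 6*(-22)*(1 - 22))*25)*21 = (-(6 + 6*(-22)*(-21))*25)*21 = (-(6 + 2772)*25)*21 = (-1*2778*25)*21 = -2778*25*21 = -69450*21 = -1458450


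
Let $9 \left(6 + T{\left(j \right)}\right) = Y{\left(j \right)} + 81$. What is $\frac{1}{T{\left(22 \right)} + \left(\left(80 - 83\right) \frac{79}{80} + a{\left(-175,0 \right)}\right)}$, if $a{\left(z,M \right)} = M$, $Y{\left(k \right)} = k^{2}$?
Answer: $\frac{720}{38747} \approx 0.018582$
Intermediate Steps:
$T{\left(j \right)} = 3 + \frac{j^{2}}{9}$ ($T{\left(j \right)} = -6 + \frac{j^{2} + 81}{9} = -6 + \frac{81 + j^{2}}{9} = -6 + \left(9 + \frac{j^{2}}{9}\right) = 3 + \frac{j^{2}}{9}$)
$\frac{1}{T{\left(22 \right)} + \left(\left(80 - 83\right) \frac{79}{80} + a{\left(-175,0 \right)}\right)} = \frac{1}{\left(3 + \frac{22^{2}}{9}\right) + \left(\left(80 - 83\right) \frac{79}{80} + 0\right)} = \frac{1}{\left(3 + \frac{1}{9} \cdot 484\right) + \left(- 3 \cdot 79 \cdot \frac{1}{80} + 0\right)} = \frac{1}{\left(3 + \frac{484}{9}\right) + \left(\left(-3\right) \frac{79}{80} + 0\right)} = \frac{1}{\frac{511}{9} + \left(- \frac{237}{80} + 0\right)} = \frac{1}{\frac{511}{9} - \frac{237}{80}} = \frac{1}{\frac{38747}{720}} = \frac{720}{38747}$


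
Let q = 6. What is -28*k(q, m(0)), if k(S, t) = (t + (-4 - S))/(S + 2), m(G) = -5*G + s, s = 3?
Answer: 49/2 ≈ 24.500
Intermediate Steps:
m(G) = 3 - 5*G (m(G) = -5*G + 3 = 3 - 5*G)
k(S, t) = (-4 + t - S)/(2 + S)
-28*k(q, m(0)) = -28*(-4 + (3 - 5*0) - 1*6)/(2 + 6) = -28*(-4 + (3 + 0) - 6)/8 = -7*(-4 + 3 - 6)/2 = -7*(-7)/2 = -28*(-7/8) = 49/2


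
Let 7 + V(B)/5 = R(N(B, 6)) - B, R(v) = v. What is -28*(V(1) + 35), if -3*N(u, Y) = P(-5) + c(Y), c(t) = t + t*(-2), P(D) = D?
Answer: -1120/3 ≈ -373.33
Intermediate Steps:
c(t) = -t (c(t) = t - 2*t = -t)
N(u, Y) = 5/3 + Y/3 (N(u, Y) = -(-5 - Y)/3 = 5/3 + Y/3)
V(B) = -50/3 - 5*B (V(B) = -35 + 5*((5/3 + (1/3)*6) - B) = -35 + 5*((5/3 + 2) - B) = -35 + 5*(11/3 - B) = -35 + (55/3 - 5*B) = -50/3 - 5*B)
-28*(V(1) + 35) = -28*((-50/3 - 5*1) + 35) = -28*((-50/3 - 5) + 35) = -28*(-65/3 + 35) = -28*40/3 = -1120/3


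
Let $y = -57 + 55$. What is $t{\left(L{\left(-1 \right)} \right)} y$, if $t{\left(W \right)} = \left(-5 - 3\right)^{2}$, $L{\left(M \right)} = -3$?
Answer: $-128$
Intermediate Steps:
$t{\left(W \right)} = 64$ ($t{\left(W \right)} = \left(-8\right)^{2} = 64$)
$y = -2$
$t{\left(L{\left(-1 \right)} \right)} y = 64 \left(-2\right) = -128$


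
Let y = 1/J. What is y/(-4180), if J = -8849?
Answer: 1/36988820 ≈ 2.7035e-8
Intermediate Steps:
y = -1/8849 (y = 1/(-8849) = -1/8849 ≈ -0.00011301)
y/(-4180) = -1/8849/(-4180) = -1/8849*(-1/4180) = 1/36988820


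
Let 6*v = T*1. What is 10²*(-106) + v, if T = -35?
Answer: -63635/6 ≈ -10606.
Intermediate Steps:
v = -35/6 (v = (-35*1)/6 = (⅙)*(-35) = -35/6 ≈ -5.8333)
10²*(-106) + v = 10²*(-106) - 35/6 = 100*(-106) - 35/6 = -10600 - 35/6 = -63635/6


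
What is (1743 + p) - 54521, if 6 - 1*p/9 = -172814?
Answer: 1502602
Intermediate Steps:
p = 1555380 (p = 54 - 9*(-172814) = 54 + 1555326 = 1555380)
(1743 + p) - 54521 = (1743 + 1555380) - 54521 = 1557123 - 54521 = 1502602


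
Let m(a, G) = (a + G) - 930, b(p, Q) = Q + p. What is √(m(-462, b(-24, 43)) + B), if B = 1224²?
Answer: 7*√30547 ≈ 1223.4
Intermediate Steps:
m(a, G) = -930 + G + a (m(a, G) = (G + a) - 930 = -930 + G + a)
B = 1498176
√(m(-462, b(-24, 43)) + B) = √((-930 + (43 - 24) - 462) + 1498176) = √((-930 + 19 - 462) + 1498176) = √(-1373 + 1498176) = √1496803 = 7*√30547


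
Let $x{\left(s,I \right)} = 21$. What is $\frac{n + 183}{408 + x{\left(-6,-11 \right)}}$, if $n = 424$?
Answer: $\frac{607}{429} \approx 1.4149$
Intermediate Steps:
$\frac{n + 183}{408 + x{\left(-6,-11 \right)}} = \frac{424 + 183}{408 + 21} = \frac{607}{429}$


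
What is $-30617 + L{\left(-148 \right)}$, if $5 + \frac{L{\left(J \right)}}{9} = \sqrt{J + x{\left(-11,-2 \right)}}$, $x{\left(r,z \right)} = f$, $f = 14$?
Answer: $-30662 + 9 i \sqrt{134} \approx -30662.0 + 104.18 i$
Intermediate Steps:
$x{\left(r,z \right)} = 14$
$L{\left(J \right)} = -45 + 9 \sqrt{14 + J}$ ($L{\left(J \right)} = -45 + 9 \sqrt{J + 14} = -45 + 9 \sqrt{14 + J}$)
$-30617 + L{\left(-148 \right)} = -30617 - \left(45 - 9 \sqrt{14 - 148}\right) = -30617 - \left(45 - 9 \sqrt{-134}\right) = -30617 - \left(45 - 9 i \sqrt{134}\right) = -30662 + 9 i \sqrt{134}$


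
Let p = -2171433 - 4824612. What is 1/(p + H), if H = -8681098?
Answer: -1/15677143 ≈ -6.3787e-8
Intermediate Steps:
p = -6996045
1/(p + H) = 1/(-6996045 - 8681098) = 1/(-15677143) = -1/15677143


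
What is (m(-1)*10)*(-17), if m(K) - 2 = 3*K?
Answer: 170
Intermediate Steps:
m(K) = 2 + 3*K
(m(-1)*10)*(-17) = ((2 + 3*(-1))*10)*(-17) = ((2 - 3)*10)*(-17) = -1*10*(-17) = -10*(-17) = 170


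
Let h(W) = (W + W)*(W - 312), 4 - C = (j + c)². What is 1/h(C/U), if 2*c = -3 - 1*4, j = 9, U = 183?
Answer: 29768/2665705 ≈ 0.011167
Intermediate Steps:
c = -7/2 (c = (-3 - 1*4)/2 = (-3 - 4)/2 = (½)*(-7) = -7/2 ≈ -3.5000)
C = -105/4 (C = 4 - (9 - 7/2)² = 4 - (11/2)² = 4 - 1*121/4 = 4 - 121/4 = -105/4 ≈ -26.250)
h(W) = 2*W*(-312 + W) (h(W) = (2*W)*(-312 + W) = 2*W*(-312 + W))
1/h(C/U) = 1/(2*(-105/4/183)*(-312 - 105/4/183)) = 1/(2*(-105/4*1/183)*(-312 - 105/4*1/183)) = 1/(2*(-35/244)*(-312 - 35/244)) = 1/(2*(-35/244)*(-76163/244)) = 1/(2665705/29768) = 29768/2665705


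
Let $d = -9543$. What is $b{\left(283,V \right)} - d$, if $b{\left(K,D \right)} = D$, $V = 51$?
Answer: $9594$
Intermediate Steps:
$b{\left(283,V \right)} - d = 51 - -9543 = 51 + 9543 = 9594$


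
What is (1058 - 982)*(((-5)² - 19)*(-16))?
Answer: -7296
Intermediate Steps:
(1058 - 982)*(((-5)² - 19)*(-16)) = 76*((25 - 19)*(-16)) = 76*(6*(-16)) = 76*(-96) = -7296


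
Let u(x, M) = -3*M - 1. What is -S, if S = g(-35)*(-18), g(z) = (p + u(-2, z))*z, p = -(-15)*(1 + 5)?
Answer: -122220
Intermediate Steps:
u(x, M) = -1 - 3*M
p = 90 (p = -(-15)*6 = -3*(-30) = 90)
g(z) = z*(89 - 3*z) (g(z) = (90 + (-1 - 3*z))*z = (89 - 3*z)*z = z*(89 - 3*z))
S = 122220 (S = -35*(89 - 3*(-35))*(-18) = -35*(89 + 105)*(-18) = -35*194*(-18) = -6790*(-18) = 122220)
-S = -1*122220 = -122220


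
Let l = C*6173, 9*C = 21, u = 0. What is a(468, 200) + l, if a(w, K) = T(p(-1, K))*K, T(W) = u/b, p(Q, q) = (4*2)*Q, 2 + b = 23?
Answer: 43211/3 ≈ 14404.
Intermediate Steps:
b = 21 (b = -2 + 23 = 21)
p(Q, q) = 8*Q
C = 7/3 (C = (1/9)*21 = 7/3 ≈ 2.3333)
T(W) = 0 (T(W) = 0/21 = 0*(1/21) = 0)
a(w, K) = 0 (a(w, K) = 0*K = 0)
l = 43211/3 (l = (7/3)*6173 = 43211/3 ≈ 14404.)
a(468, 200) + l = 0 + 43211/3 = 43211/3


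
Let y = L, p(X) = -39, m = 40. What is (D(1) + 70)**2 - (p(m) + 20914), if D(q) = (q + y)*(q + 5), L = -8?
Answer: -20091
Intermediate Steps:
y = -8
D(q) = (-8 + q)*(5 + q) (D(q) = (q - 8)*(q + 5) = (-8 + q)*(5 + q))
(D(1) + 70)**2 - (p(m) + 20914) = ((-40 + 1**2 - 3*1) + 70)**2 - (-39 + 20914) = ((-40 + 1 - 3) + 70)**2 - 1*20875 = (-42 + 70)**2 - 20875 = 28**2 - 20875 = 784 - 20875 = -20091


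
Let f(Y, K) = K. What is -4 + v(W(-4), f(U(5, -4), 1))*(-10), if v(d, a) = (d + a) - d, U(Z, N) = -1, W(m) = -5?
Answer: -14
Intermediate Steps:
v(d, a) = a (v(d, a) = (a + d) - d = a)
-4 + v(W(-4), f(U(5, -4), 1))*(-10) = -4 + 1*(-10) = -4 - 10 = -14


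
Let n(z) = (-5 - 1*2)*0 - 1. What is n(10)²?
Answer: 1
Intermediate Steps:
n(z) = -1 (n(z) = (-5 - 2)*0 - 1 = -7*0 - 1 = 0 - 1 = -1)
n(10)² = (-1)² = 1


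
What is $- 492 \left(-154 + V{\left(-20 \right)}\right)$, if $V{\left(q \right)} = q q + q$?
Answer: $-111192$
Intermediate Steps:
$V{\left(q \right)} = q + q^{2}$ ($V{\left(q \right)} = q^{2} + q = q + q^{2}$)
$- 492 \left(-154 + V{\left(-20 \right)}\right) = - 492 \left(-154 - 20 \left(1 - 20\right)\right) = - 492 \left(-154 - -380\right) = - 492 \left(-154 + 380\right) = \left(-492\right) 226 = -111192$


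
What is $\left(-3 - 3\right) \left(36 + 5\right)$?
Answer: $-246$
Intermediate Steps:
$\left(-3 - 3\right) \left(36 + 5\right) = \left(-3 - 3\right) 41 = \left(-6\right) 41 = -246$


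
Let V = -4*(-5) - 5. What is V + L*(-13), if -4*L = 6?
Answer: 69/2 ≈ 34.500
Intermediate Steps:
V = 15 (V = 20 - 5 = 15)
L = -3/2 (L = -1/4*6 = -3/2 ≈ -1.5000)
V + L*(-13) = 15 - 3/2*(-13) = 15 + 39/2 = 69/2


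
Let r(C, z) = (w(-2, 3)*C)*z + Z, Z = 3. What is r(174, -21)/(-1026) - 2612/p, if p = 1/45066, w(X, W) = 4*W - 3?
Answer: -40257627103/342 ≈ -1.1771e+8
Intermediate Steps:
w(X, W) = -3 + 4*W
p = 1/45066 ≈ 2.2190e-5
r(C, z) = 3 + 9*C*z (r(C, z) = ((-3 + 4*3)*C)*z + 3 = ((-3 + 12)*C)*z + 3 = (9*C)*z + 3 = 9*C*z + 3 = 3 + 9*C*z)
r(174, -21)/(-1026) - 2612/p = (3 + 9*174*(-21))/(-1026) - 2612/1/45066 = (3 - 32886)*(-1/1026) - 2612*45066 = -32883*(-1/1026) - 117712392 = 10961/342 - 117712392 = -40257627103/342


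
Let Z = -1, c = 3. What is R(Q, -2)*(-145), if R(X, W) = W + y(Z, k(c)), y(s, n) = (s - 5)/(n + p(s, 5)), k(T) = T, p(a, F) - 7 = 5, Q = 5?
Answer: 348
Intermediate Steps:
p(a, F) = 12 (p(a, F) = 7 + 5 = 12)
y(s, n) = (-5 + s)/(12 + n) (y(s, n) = (s - 5)/(n + 12) = (-5 + s)/(12 + n))
R(X, W) = -2/5 + W (R(X, W) = W + (-5 - 1)/(12 + 3) = W - 6/15 = W + (1/15)*(-6) = W - 2/5 = -2/5 + W)
R(Q, -2)*(-145) = (-2/5 - 2)*(-145) = -12/5*(-145) = 348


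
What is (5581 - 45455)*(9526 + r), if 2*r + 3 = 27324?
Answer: -924538501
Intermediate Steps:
r = 27321/2 (r = -3/2 + (½)*27324 = -3/2 + 13662 = 27321/2 ≈ 13661.)
(5581 - 45455)*(9526 + r) = (5581 - 45455)*(9526 + 27321/2) = -39874*46373/2 = -924538501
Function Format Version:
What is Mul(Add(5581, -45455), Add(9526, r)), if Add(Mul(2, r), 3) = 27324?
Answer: -924538501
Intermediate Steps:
r = Rational(27321, 2) (r = Add(Rational(-3, 2), Mul(Rational(1, 2), 27324)) = Add(Rational(-3, 2), 13662) = Rational(27321, 2) ≈ 13661.)
Mul(Add(5581, -45455), Add(9526, r)) = Mul(Add(5581, -45455), Add(9526, Rational(27321, 2))) = Mul(-39874, Rational(46373, 2)) = -924538501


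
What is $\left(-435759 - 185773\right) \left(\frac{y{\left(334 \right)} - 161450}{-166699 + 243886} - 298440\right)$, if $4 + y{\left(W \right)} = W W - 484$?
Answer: $\frac{4772482907356728}{25729} \approx 1.8549 \cdot 10^{11}$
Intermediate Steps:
$y{\left(W \right)} = -488 + W^{2}$ ($y{\left(W \right)} = -4 + \left(W W - 484\right) = -4 + \left(W^{2} - 484\right) = -4 + \left(-484 + W^{2}\right) = -488 + W^{2}$)
$\left(-435759 - 185773\right) \left(\frac{y{\left(334 \right)} - 161450}{-166699 + 243886} - 298440\right) = \left(-435759 - 185773\right) \left(\frac{\left(-488 + 334^{2}\right) - 161450}{-166699 + 243886} - 298440\right) = - 621532 \left(\frac{\left(-488 + 111556\right) - 161450}{77187} - 298440\right) = - 621532 \left(\left(111068 - 161450\right) \frac{1}{77187} - 298440\right) = - 621532 \left(\left(-50382\right) \frac{1}{77187} - 298440\right) = - 621532 \left(- \frac{16794}{25729} - 298440\right) = \left(-621532\right) \left(- \frac{7678579554}{25729}\right) = \frac{4772482907356728}{25729}$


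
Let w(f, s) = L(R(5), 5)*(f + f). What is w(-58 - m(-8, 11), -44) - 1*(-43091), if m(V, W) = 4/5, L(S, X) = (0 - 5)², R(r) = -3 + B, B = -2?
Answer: 40151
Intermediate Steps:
R(r) = -5 (R(r) = -3 - 2 = -5)
L(S, X) = 25 (L(S, X) = (-5)² = 25)
m(V, W) = ⅘ (m(V, W) = 4*(⅕) = ⅘)
w(f, s) = 50*f (w(f, s) = 25*(f + f) = 25*(2*f) = 50*f)
w(-58 - m(-8, 11), -44) - 1*(-43091) = 50*(-58 - 1*⅘) - 1*(-43091) = 50*(-58 - ⅘) + 43091 = 50*(-294/5) + 43091 = -2940 + 43091 = 40151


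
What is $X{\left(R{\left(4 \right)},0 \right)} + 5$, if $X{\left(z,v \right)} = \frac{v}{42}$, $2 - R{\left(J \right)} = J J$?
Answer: $5$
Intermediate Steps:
$R{\left(J \right)} = 2 - J^{2}$ ($R{\left(J \right)} = 2 - J J = 2 - J^{2}$)
$X{\left(z,v \right)} = \frac{v}{42}$ ($X{\left(z,v \right)} = v \frac{1}{42} = \frac{v}{42}$)
$X{\left(R{\left(4 \right)},0 \right)} + 5 = \frac{1}{42} \cdot 0 + 5 = 0 + 5 = 5$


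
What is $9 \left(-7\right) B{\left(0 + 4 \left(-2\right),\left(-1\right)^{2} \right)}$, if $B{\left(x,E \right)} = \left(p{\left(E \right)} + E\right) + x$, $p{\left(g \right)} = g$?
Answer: $378$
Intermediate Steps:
$B{\left(x,E \right)} = x + 2 E$ ($B{\left(x,E \right)} = \left(E + E\right) + x = 2 E + x = x + 2 E$)
$9 \left(-7\right) B{\left(0 + 4 \left(-2\right),\left(-1\right)^{2} \right)} = 9 \left(-7\right) \left(\left(0 + 4 \left(-2\right)\right) + 2 \left(-1\right)^{2}\right) = - 63 \left(\left(0 - 8\right) + 2 \cdot 1\right) = - 63 \left(-8 + 2\right) = \left(-63\right) \left(-6\right) = 378$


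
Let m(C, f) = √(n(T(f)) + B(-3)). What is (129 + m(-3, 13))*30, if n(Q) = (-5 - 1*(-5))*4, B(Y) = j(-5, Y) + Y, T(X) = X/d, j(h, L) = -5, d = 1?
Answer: 3870 + 60*I*√2 ≈ 3870.0 + 84.853*I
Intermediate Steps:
T(X) = X (T(X) = X/1 = X*1 = X)
B(Y) = -5 + Y
n(Q) = 0 (n(Q) = (-5 + 5)*4 = 0*4 = 0)
m(C, f) = 2*I*√2 (m(C, f) = √(0 + (-5 - 3)) = √(0 - 8) = √(-8) = 2*I*√2)
(129 + m(-3, 13))*30 = (129 + 2*I*√2)*30 = 3870 + 60*I*√2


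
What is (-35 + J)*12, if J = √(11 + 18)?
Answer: -420 + 12*√29 ≈ -355.38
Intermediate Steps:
J = √29 ≈ 5.3852
(-35 + J)*12 = (-35 + √29)*12 = -420 + 12*√29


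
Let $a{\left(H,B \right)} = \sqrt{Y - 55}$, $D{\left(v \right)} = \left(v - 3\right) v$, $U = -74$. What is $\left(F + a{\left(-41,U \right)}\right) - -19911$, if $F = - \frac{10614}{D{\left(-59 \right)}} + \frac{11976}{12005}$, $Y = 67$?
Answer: $\frac{437146907664}{21957145} + 2 \sqrt{3} \approx 19913.0$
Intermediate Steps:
$D{\left(v \right)} = v \left(-3 + v\right)$ ($D{\left(v \right)} = \left(-3 + v\right) v = v \left(-3 + v\right)$)
$a{\left(H,B \right)} = 2 \sqrt{3}$ ($a{\left(H,B \right)} = \sqrt{67 - 55} = \sqrt{12} = 2 \sqrt{3}$)
$F = - \frac{41806431}{21957145}$ ($F = - \frac{10614}{\left(-59\right) \left(-3 - 59\right)} + \frac{11976}{12005} = - \frac{10614}{\left(-59\right) \left(-62\right)} + 11976 \cdot \frac{1}{12005} = - \frac{10614}{3658} + \frac{11976}{12005} = \left(-10614\right) \frac{1}{3658} + \frac{11976}{12005} = - \frac{5307}{1829} + \frac{11976}{12005} = - \frac{41806431}{21957145} \approx -1.904$)
$\left(F + a{\left(-41,U \right)}\right) - -19911 = \left(- \frac{41806431}{21957145} + 2 \sqrt{3}\right) - -19911 = \left(- \frac{41806431}{21957145} + 2 \sqrt{3}\right) + 19911 = \frac{437146907664}{21957145} + 2 \sqrt{3}$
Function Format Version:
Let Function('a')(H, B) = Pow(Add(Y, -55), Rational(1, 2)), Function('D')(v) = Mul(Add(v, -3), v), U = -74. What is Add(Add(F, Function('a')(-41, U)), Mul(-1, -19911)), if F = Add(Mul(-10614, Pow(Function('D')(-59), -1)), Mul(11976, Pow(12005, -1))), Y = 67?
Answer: Add(Rational(437146907664, 21957145), Mul(2, Pow(3, Rational(1, 2)))) ≈ 19913.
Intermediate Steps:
Function('D')(v) = Mul(v, Add(-3, v)) (Function('D')(v) = Mul(Add(-3, v), v) = Mul(v, Add(-3, v)))
Function('a')(H, B) = Mul(2, Pow(3, Rational(1, 2))) (Function('a')(H, B) = Pow(Add(67, -55), Rational(1, 2)) = Pow(12, Rational(1, 2)) = Mul(2, Pow(3, Rational(1, 2))))
F = Rational(-41806431, 21957145) (F = Add(Mul(-10614, Pow(Mul(-59, Add(-3, -59)), -1)), Mul(11976, Pow(12005, -1))) = Add(Mul(-10614, Pow(Mul(-59, -62), -1)), Mul(11976, Rational(1, 12005))) = Add(Mul(-10614, Pow(3658, -1)), Rational(11976, 12005)) = Add(Mul(-10614, Rational(1, 3658)), Rational(11976, 12005)) = Add(Rational(-5307, 1829), Rational(11976, 12005)) = Rational(-41806431, 21957145) ≈ -1.9040)
Add(Add(F, Function('a')(-41, U)), Mul(-1, -19911)) = Add(Add(Rational(-41806431, 21957145), Mul(2, Pow(3, Rational(1, 2)))), Mul(-1, -19911)) = Add(Add(Rational(-41806431, 21957145), Mul(2, Pow(3, Rational(1, 2)))), 19911) = Add(Rational(437146907664, 21957145), Mul(2, Pow(3, Rational(1, 2))))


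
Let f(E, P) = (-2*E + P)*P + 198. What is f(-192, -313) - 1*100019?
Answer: -122044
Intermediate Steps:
f(E, P) = 198 + P*(P - 2*E) (f(E, P) = (P - 2*E)*P + 198 = P*(P - 2*E) + 198 = 198 + P*(P - 2*E))
f(-192, -313) - 1*100019 = (198 + (-313)**2 - 2*(-192)*(-313)) - 1*100019 = (198 + 97969 - 120192) - 100019 = -22025 - 100019 = -122044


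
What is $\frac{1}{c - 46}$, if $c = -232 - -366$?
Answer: $\frac{1}{88} \approx 0.011364$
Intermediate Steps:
$c = 134$ ($c = -232 + 366 = 134$)
$\frac{1}{c - 46} = \frac{1}{134 - 46} = \frac{1}{88}$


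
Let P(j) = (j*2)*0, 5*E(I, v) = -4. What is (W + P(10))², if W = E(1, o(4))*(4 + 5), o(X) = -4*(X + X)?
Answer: 1296/25 ≈ 51.840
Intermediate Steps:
o(X) = -8*X
E(I, v) = -⅘ (E(I, v) = (⅕)*(-4) = -⅘)
P(j) = 0 (P(j) = (2*j)*0 = 0)
W = -36/5 (W = -4*(4 + 5)/5 = -⅘*9 = -36/5 ≈ -7.2000)
(W + P(10))² = (-36/5 + 0)² = (-36/5)² = 1296/25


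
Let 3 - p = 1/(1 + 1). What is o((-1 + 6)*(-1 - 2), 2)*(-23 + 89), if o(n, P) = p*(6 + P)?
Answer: 1320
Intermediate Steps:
p = 5/2 (p = 3 - 1/(1 + 1) = 3 - 1/2 = 3 - 1*½ = 3 - ½ = 5/2 ≈ 2.5000)
o(n, P) = 15 + 5*P/2 (o(n, P) = 5*(6 + P)/2 = 15 + 5*P/2)
o((-1 + 6)*(-1 - 2), 2)*(-23 + 89) = (15 + (5/2)*2)*(-23 + 89) = (15 + 5)*66 = 20*66 = 1320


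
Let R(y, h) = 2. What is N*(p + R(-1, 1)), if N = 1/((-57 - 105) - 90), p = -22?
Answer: 5/63 ≈ 0.079365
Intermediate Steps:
N = -1/252 (N = 1/(-162 - 90) = 1/(-252) = -1/252 ≈ -0.0039683)
N*(p + R(-1, 1)) = -(-22 + 2)/252 = -1/252*(-20) = 5/63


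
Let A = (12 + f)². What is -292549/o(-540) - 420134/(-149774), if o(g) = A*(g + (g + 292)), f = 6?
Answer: 75540742867/19119549744 ≈ 3.9510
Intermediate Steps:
A = 324 (A = (12 + 6)² = 18² = 324)
o(g) = 94608 + 648*g (o(g) = 324*(g + (g + 292)) = 324*(g + (292 + g)) = 324*(292 + 2*g) = 94608 + 648*g)
-292549/o(-540) - 420134/(-149774) = -292549/(94608 + 648*(-540)) - 420134/(-149774) = -292549/(94608 - 349920) - 420134*(-1/149774) = -292549/(-255312) + 210067/74887 = -292549*(-1/255312) + 210067/74887 = 292549/255312 + 210067/74887 = 75540742867/19119549744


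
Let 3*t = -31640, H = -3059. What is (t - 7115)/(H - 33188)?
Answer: 52985/108741 ≈ 0.48726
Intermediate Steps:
t = -31640/3 (t = (⅓)*(-31640) = -31640/3 ≈ -10547.)
(t - 7115)/(H - 33188) = (-31640/3 - 7115)/(-3059 - 33188) = -52985/3/(-36247) = -52985/3*(-1/36247) = 52985/108741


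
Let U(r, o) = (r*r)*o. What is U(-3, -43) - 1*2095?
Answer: -2482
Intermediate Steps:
U(r, o) = o*r² (U(r, o) = r²*o = o*r²)
U(-3, -43) - 1*2095 = -43*(-3)² - 1*2095 = -43*9 - 2095 = -387 - 2095 = -2482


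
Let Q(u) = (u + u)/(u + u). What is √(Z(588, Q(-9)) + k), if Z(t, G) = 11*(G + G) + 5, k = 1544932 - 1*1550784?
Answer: 5*I*√233 ≈ 76.322*I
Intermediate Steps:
k = -5852 (k = 1544932 - 1550784 = -5852)
Q(u) = 1 (Q(u) = (2*u)/((2*u)) = (2*u)*(1/(2*u)) = 1)
Z(t, G) = 5 + 22*G (Z(t, G) = 11*(2*G) + 5 = 22*G + 5 = 5 + 22*G)
√(Z(588, Q(-9)) + k) = √((5 + 22*1) - 5852) = √((5 + 22) - 5852) = √(27 - 5852) = √(-5825) = 5*I*√233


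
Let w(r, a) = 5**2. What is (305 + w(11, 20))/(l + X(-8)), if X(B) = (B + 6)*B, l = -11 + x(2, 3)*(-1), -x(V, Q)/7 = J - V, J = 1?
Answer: -165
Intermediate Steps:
x(V, Q) = -7 + 7*V (x(V, Q) = -7*(1 - V) = -7 + 7*V)
w(r, a) = 25
l = -18 (l = -11 + (-7 + 7*2)*(-1) = -11 + (-7 + 14)*(-1) = -11 + 7*(-1) = -11 - 7 = -18)
X(B) = B*(6 + B) (X(B) = (6 + B)*B = B*(6 + B))
(305 + w(11, 20))/(l + X(-8)) = (305 + 25)/(-18 - 8*(6 - 8)) = 330/(-18 - 8*(-2)) = 330/(-18 + 16) = 330/(-2) = 330*(-1/2) = -165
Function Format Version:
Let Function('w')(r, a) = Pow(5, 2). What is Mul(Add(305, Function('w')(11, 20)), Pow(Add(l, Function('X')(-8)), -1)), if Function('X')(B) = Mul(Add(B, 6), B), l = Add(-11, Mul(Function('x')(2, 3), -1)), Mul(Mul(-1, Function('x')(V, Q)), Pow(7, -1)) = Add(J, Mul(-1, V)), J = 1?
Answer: -165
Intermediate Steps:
Function('x')(V, Q) = Add(-7, Mul(7, V)) (Function('x')(V, Q) = Mul(-7, Add(1, Mul(-1, V))) = Add(-7, Mul(7, V)))
Function('w')(r, a) = 25
l = -18 (l = Add(-11, Mul(Add(-7, Mul(7, 2)), -1)) = Add(-11, Mul(Add(-7, 14), -1)) = Add(-11, Mul(7, -1)) = Add(-11, -7) = -18)
Function('X')(B) = Mul(B, Add(6, B)) (Function('X')(B) = Mul(Add(6, B), B) = Mul(B, Add(6, B)))
Mul(Add(305, Function('w')(11, 20)), Pow(Add(l, Function('X')(-8)), -1)) = Mul(Add(305, 25), Pow(Add(-18, Mul(-8, Add(6, -8))), -1)) = Mul(330, Pow(Add(-18, Mul(-8, -2)), -1)) = Mul(330, Pow(Add(-18, 16), -1)) = Mul(330, Pow(-2, -1)) = Mul(330, Rational(-1, 2)) = -165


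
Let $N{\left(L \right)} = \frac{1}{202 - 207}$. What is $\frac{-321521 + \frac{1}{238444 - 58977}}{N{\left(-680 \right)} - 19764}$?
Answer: $\frac{288512046530}{17735108407} \approx 16.268$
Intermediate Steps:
$N{\left(L \right)} = - \frac{1}{5}$ ($N{\left(L \right)} = \frac{1}{-5} = - \frac{1}{5}$)
$\frac{-321521 + \frac{1}{238444 - 58977}}{N{\left(-680 \right)} - 19764} = \frac{-321521 + \frac{1}{238444 - 58977}}{- \frac{1}{5} - 19764} = \frac{-321521 + \frac{1}{179467}}{- \frac{98821}{5}} = \left(-321521 + \frac{1}{179467}\right) \left(- \frac{5}{98821}\right) = \left(- \frac{57702409306}{179467}\right) \left(- \frac{5}{98821}\right) = \frac{288512046530}{17735108407}$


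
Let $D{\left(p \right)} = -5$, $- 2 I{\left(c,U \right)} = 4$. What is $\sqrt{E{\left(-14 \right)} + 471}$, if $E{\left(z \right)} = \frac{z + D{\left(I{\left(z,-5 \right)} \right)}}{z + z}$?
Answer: $\frac{\sqrt{92449}}{14} \approx 21.718$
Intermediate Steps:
$I{\left(c,U \right)} = -2$ ($I{\left(c,U \right)} = \left(- \frac{1}{2}\right) 4 = -2$)
$E{\left(z \right)} = \frac{-5 + z}{2 z}$ ($E{\left(z \right)} = \frac{z - 5}{z + z} = \frac{-5 + z}{2 z}$)
$\sqrt{E{\left(-14 \right)} + 471} = \sqrt{\frac{-5 - 14}{2 \left(-14\right)} + 471} = \sqrt{\frac{1}{2} \left(- \frac{1}{14}\right) \left(-19\right) + 471} = \sqrt{\frac{19}{28} + 471} = \sqrt{\frac{13207}{28}} = \frac{\sqrt{92449}}{14}$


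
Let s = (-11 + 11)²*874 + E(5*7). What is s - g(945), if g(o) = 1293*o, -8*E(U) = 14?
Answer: -4887547/4 ≈ -1.2219e+6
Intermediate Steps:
E(U) = -7/4 (E(U) = -⅛*14 = -7/4)
s = -7/4 (s = (-11 + 11)²*874 - 7/4 = 0²*874 - 7/4 = 0*874 - 7/4 = 0 - 7/4 = -7/4 ≈ -1.7500)
s - g(945) = -7/4 - 1293*945 = -7/4 - 1*1221885 = -7/4 - 1221885 = -4887547/4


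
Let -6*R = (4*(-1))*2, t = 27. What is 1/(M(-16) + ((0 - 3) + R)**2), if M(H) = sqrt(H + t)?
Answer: -225/266 + 81*sqrt(11)/266 ≈ 0.16408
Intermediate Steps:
R = 4/3 (R = -4*(-1)*2/6 = -(-2)*2/3 = -1/6*(-8) = 4/3 ≈ 1.3333)
M(H) = sqrt(27 + H) (M(H) = sqrt(H + 27) = sqrt(27 + H))
1/(M(-16) + ((0 - 3) + R)**2) = 1/(sqrt(27 - 16) + ((0 - 3) + 4/3)**2) = 1/(sqrt(11) + (-3 + 4/3)**2) = 1/(sqrt(11) + (-5/3)**2) = 1/(sqrt(11) + 25/9) = 1/(25/9 + sqrt(11))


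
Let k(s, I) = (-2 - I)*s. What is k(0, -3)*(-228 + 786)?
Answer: 0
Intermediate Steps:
k(s, I) = s*(-2 - I)
k(0, -3)*(-228 + 786) = (-1*0*(2 - 3))*(-228 + 786) = -1*0*(-1)*558 = 0*558 = 0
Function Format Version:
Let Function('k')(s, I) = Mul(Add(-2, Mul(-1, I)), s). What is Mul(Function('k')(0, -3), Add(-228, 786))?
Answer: 0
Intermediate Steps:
Function('k')(s, I) = Mul(s, Add(-2, Mul(-1, I)))
Mul(Function('k')(0, -3), Add(-228, 786)) = Mul(Mul(-1, 0, Add(2, -3)), Add(-228, 786)) = Mul(Mul(-1, 0, -1), 558) = Mul(0, 558) = 0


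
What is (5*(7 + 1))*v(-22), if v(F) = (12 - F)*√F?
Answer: 1360*I*√22 ≈ 6379.0*I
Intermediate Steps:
v(F) = √F*(12 - F)
(5*(7 + 1))*v(-22) = (5*(7 + 1))*(√(-22)*(12 - 1*(-22))) = (5*8)*((I*√22)*(12 + 22)) = 40*((I*√22)*34) = 40*(34*I*√22) = 1360*I*√22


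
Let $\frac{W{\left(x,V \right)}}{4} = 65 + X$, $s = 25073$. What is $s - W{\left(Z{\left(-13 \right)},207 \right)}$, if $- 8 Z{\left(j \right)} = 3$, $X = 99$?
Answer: $24417$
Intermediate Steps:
$Z{\left(j \right)} = - \frac{3}{8}$ ($Z{\left(j \right)} = \left(- \frac{1}{8}\right) 3 = - \frac{3}{8}$)
$W{\left(x,V \right)} = 656$ ($W{\left(x,V \right)} = 4 \left(65 + 99\right) = 4 \cdot 164 = 656$)
$s - W{\left(Z{\left(-13 \right)},207 \right)} = 25073 - 656 = 24417$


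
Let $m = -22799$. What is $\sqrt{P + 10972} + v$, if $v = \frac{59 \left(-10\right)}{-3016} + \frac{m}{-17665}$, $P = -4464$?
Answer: $\frac{39592067}{26638820} + 2 \sqrt{1627} \approx 82.158$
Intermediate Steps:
$v = \frac{39592067}{26638820}$ ($v = \frac{59 \left(-10\right)}{-3016} - \frac{22799}{-17665} = \left(-590\right) \left(- \frac{1}{3016}\right) - - \frac{22799}{17665} = \frac{295}{1508} + \frac{22799}{17665} = \frac{39592067}{26638820} \approx 1.4863$)
$\sqrt{P + 10972} + v = \sqrt{-4464 + 10972} + \frac{39592067}{26638820} = \sqrt{6508} + \frac{39592067}{26638820} = 2 \sqrt{1627} + \frac{39592067}{26638820} = \frac{39592067}{26638820} + 2 \sqrt{1627}$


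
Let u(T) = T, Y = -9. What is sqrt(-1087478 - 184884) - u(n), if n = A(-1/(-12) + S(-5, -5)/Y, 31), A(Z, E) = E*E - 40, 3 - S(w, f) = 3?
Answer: -921 + I*sqrt(1272362) ≈ -921.0 + 1128.0*I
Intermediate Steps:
S(w, f) = 0 (S(w, f) = 3 - 1*3 = 3 - 3 = 0)
A(Z, E) = -40 + E**2 (A(Z, E) = E**2 - 40 = -40 + E**2)
n = 921 (n = -40 + 31**2 = -40 + 961 = 921)
sqrt(-1087478 - 184884) - u(n) = sqrt(-1087478 - 184884) - 1*921 = sqrt(-1272362) - 921 = I*sqrt(1272362) - 921 = -921 + I*sqrt(1272362)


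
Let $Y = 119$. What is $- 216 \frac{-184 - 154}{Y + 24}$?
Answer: $\frac{5616}{11} \approx 510.55$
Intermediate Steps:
$- 216 \frac{-184 - 154}{Y + 24} = - 216 \frac{-184 - 154}{119 + 24} = - 216 \left(- \frac{338}{143}\right) = - 216 \left(\left(-338\right) \frac{1}{143}\right) = \left(-216\right) \left(- \frac{26}{11}\right) = \frac{5616}{11}$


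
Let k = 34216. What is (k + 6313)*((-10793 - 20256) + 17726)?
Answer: -539967867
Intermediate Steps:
(k + 6313)*((-10793 - 20256) + 17726) = (34216 + 6313)*((-10793 - 20256) + 17726) = 40529*(-31049 + 17726) = 40529*(-13323) = -539967867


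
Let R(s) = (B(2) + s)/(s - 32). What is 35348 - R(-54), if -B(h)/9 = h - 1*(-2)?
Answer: 1519919/43 ≈ 35347.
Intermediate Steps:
B(h) = -18 - 9*h (B(h) = -9*(h - 1*(-2)) = -9*(h + 2) = -9*(2 + h) = -18 - 9*h)
R(s) = (-36 + s)/(-32 + s) (R(s) = ((-18 - 9*2) + s)/(s - 32) = ((-18 - 18) + s)/(-32 + s) = (-36 + s)/(-32 + s))
35348 - R(-54) = 35348 - (-36 - 54)/(-32 - 54) = 35348 - (-90)/(-86) = 35348 - (-1)*(-90)/86 = 35348 - 1*45/43 = 35348 - 45/43 = 1519919/43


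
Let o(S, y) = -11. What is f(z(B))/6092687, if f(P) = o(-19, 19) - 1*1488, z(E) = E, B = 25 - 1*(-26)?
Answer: -1499/6092687 ≈ -0.00024603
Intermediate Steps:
B = 51 (B = 25 + 26 = 51)
f(P) = -1499 (f(P) = -11 - 1*1488 = -11 - 1488 = -1499)
f(z(B))/6092687 = -1499/6092687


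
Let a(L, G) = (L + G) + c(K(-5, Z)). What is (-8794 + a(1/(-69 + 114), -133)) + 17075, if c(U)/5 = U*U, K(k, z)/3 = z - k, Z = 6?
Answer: 611686/45 ≈ 13593.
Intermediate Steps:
K(k, z) = -3*k + 3*z (K(k, z) = 3*(z - k) = -3*k + 3*z)
c(U) = 5*U**2 (c(U) = 5*(U*U) = 5*U**2)
a(L, G) = 5445 + G + L (a(L, G) = (L + G) + 5*(-3*(-5) + 3*6)**2 = (G + L) + 5*(15 + 18)**2 = (G + L) + 5*33**2 = (G + L) + 5*1089 = (G + L) + 5445 = 5445 + G + L)
(-8794 + a(1/(-69 + 114), -133)) + 17075 = (-8794 + (5445 - 133 + 1/(-69 + 114))) + 17075 = (-8794 + (5445 - 133 + 1/45)) + 17075 = (-8794 + 239041/45) + 17075 = -156689/45 + 17075 = 611686/45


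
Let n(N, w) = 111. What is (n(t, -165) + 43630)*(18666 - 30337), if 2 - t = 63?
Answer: -510501211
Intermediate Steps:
t = -61 (t = 2 - 1*63 = 2 - 63 = -61)
(n(t, -165) + 43630)*(18666 - 30337) = (111 + 43630)*(18666 - 30337) = 43741*(-11671) = -510501211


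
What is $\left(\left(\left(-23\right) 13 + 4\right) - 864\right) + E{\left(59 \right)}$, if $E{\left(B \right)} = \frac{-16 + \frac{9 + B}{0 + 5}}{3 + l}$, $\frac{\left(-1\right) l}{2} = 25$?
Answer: $- \frac{272353}{235} \approx -1158.9$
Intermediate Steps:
$l = -50$ ($l = \left(-2\right) 25 = -50$)
$E{\left(B \right)} = \frac{71}{235} - \frac{B}{235}$ ($E{\left(B \right)} = \frac{-16 + \frac{9 + B}{0 + 5}}{3 - 50} = \frac{-16 + \frac{9 + B}{5}}{-47} = \left(-16 + \left(9 + B\right) \frac{1}{5}\right) \left(- \frac{1}{47}\right) = \left(-16 + \left(\frac{9}{5} + \frac{B}{5}\right)\right) \left(- \frac{1}{47}\right) = \left(- \frac{71}{5} + \frac{B}{5}\right) \left(- \frac{1}{47}\right) = \frac{71}{235} - \frac{B}{235}$)
$\left(\left(\left(-23\right) 13 + 4\right) - 864\right) + E{\left(59 \right)} = \left(\left(\left(-23\right) 13 + 4\right) - 864\right) + \left(\frac{71}{235} - \frac{59}{235}\right) = \left(\left(-299 + 4\right) - 864\right) + \left(\frac{71}{235} - \frac{59}{235}\right) = \left(-295 - 864\right) + \frac{12}{235} = -1159 + \frac{12}{235} = - \frac{272353}{235}$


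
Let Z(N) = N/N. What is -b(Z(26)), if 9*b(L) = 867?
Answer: -289/3 ≈ -96.333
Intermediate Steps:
Z(N) = 1
b(L) = 289/3 (b(L) = (⅑)*867 = 289/3)
-b(Z(26)) = -1*289/3 = -289/3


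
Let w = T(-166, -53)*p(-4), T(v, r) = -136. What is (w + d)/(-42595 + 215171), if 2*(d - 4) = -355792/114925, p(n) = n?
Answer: 15700251/4958324200 ≈ 0.0031664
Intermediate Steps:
d = 281804/114925 (d = 4 + (-355792/114925)/2 = 4 + (-355792*1/114925)/2 = 4 + (½)*(-355792/114925) = 4 - 177896/114925 = 281804/114925 ≈ 2.4521)
w = 544 (w = -136*(-4) = 544)
(w + d)/(-42595 + 215171) = (544 + 281804/114925)/(-42595 + 215171) = (62801004/114925)/172576 = (62801004/114925)*(1/172576) = 15700251/4958324200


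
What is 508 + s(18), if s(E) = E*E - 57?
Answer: 775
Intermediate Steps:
s(E) = -57 + E**2 (s(E) = E**2 - 57 = -57 + E**2)
508 + s(18) = 508 + (-57 + 18**2) = 508 + (-57 + 324) = 508 + 267 = 775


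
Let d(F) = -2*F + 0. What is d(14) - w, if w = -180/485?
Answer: -2680/97 ≈ -27.629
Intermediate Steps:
d(F) = -2*F
w = -36/97 (w = -180*1/485 = -36/97 ≈ -0.37113)
d(14) - w = -2*14 - 1*(-36/97) = -28 + 36/97 = -2680/97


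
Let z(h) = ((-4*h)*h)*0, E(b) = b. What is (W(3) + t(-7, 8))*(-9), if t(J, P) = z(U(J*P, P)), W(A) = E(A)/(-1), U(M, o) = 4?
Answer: 27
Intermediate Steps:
z(h) = 0 (z(h) = -4*h²*0 = 0)
W(A) = -A (W(A) = A/(-1) = -A)
t(J, P) = 0
(W(3) + t(-7, 8))*(-9) = (-1*3 + 0)*(-9) = (-3 + 0)*(-9) = -3*(-9) = 27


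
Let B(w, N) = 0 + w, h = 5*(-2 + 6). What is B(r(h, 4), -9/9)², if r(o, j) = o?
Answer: 400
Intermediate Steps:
h = 20 (h = 5*4 = 20)
B(w, N) = w
B(r(h, 4), -9/9)² = 20² = 400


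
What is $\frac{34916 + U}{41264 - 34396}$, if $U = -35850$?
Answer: $- \frac{467}{3434} \approx -0.13599$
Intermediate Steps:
$\frac{34916 + U}{41264 - 34396} = \frac{34916 - 35850}{41264 - 34396} = - \frac{934}{6868} = \left(-934\right) \frac{1}{6868} = - \frac{467}{3434}$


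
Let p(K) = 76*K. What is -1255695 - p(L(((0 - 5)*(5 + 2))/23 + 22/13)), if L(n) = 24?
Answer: -1257519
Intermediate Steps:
-1255695 - p(L(((0 - 5)*(5 + 2))/23 + 22/13)) = -1255695 - 76*24 = -1255695 - 1*1824 = -1255695 - 1824 = -1257519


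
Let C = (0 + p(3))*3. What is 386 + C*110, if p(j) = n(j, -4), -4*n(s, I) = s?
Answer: 277/2 ≈ 138.50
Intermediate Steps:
n(s, I) = -s/4
p(j) = -j/4
C = -9/4 (C = (0 - ¼*3)*3 = (0 - ¾)*3 = -¾*3 = -9/4 ≈ -2.2500)
386 + C*110 = 386 - 9/4*110 = 386 - 495/2 = 277/2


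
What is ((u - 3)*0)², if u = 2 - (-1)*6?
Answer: 0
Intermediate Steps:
u = 8 (u = 2 - 1*(-6) = 2 + 6 = 8)
((u - 3)*0)² = ((8 - 3)*0)² = (5*0)² = 0² = 0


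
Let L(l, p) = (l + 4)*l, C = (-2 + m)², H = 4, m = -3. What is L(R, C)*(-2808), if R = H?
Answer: -89856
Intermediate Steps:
C = 25 (C = (-2 - 3)² = (-5)² = 25)
R = 4
L(l, p) = l*(4 + l) (L(l, p) = (4 + l)*l = l*(4 + l))
L(R, C)*(-2808) = (4*(4 + 4))*(-2808) = (4*8)*(-2808) = 32*(-2808) = -89856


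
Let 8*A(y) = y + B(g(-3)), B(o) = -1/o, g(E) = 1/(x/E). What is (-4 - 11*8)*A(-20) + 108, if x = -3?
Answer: 699/2 ≈ 349.50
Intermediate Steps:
g(E) = -E/3 (g(E) = 1/(-3/E) = -E/3)
A(y) = -⅛ + y/8 (A(y) = (y - 1/((-⅓*(-3))))/8 = (y - 1/1)/8 = (y - 1*1)/8 = (y - 1)/8 = (-1 + y)/8 = -⅛ + y/8)
(-4 - 11*8)*A(-20) + 108 = (-4 - 11*8)*(-⅛ + (⅛)*(-20)) + 108 = (-4 - 88)*(-⅛ - 5/2) + 108 = -92*(-21/8) + 108 = 483/2 + 108 = 699/2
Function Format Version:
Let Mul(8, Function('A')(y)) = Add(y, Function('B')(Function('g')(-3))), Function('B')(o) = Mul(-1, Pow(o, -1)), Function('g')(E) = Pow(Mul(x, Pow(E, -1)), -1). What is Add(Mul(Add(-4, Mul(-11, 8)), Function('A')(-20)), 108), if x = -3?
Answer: Rational(699, 2) ≈ 349.50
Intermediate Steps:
Function('g')(E) = Mul(Rational(-1, 3), E) (Function('g')(E) = Pow(Mul(-3, Pow(E, -1)), -1) = Mul(Rational(-1, 3), E))
Function('A')(y) = Add(Rational(-1, 8), Mul(Rational(1, 8), y)) (Function('A')(y) = Mul(Rational(1, 8), Add(y, Mul(-1, Pow(Mul(Rational(-1, 3), -3), -1)))) = Mul(Rational(1, 8), Add(y, Mul(-1, Pow(1, -1)))) = Mul(Rational(1, 8), Add(y, Mul(-1, 1))) = Mul(Rational(1, 8), Add(y, -1)) = Mul(Rational(1, 8), Add(-1, y)) = Add(Rational(-1, 8), Mul(Rational(1, 8), y)))
Add(Mul(Add(-4, Mul(-11, 8)), Function('A')(-20)), 108) = Add(Mul(Add(-4, Mul(-11, 8)), Add(Rational(-1, 8), Mul(Rational(1, 8), -20))), 108) = Add(Mul(Add(-4, -88), Add(Rational(-1, 8), Rational(-5, 2))), 108) = Add(Mul(-92, Rational(-21, 8)), 108) = Add(Rational(483, 2), 108) = Rational(699, 2)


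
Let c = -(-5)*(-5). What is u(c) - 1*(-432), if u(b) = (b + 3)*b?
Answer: 982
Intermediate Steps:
c = -25 (c = -5*5 = -25)
u(b) = b*(3 + b) (u(b) = (3 + b)*b = b*(3 + b))
u(c) - 1*(-432) = -25*(3 - 25) - 1*(-432) = -25*(-22) + 432 = 550 + 432 = 982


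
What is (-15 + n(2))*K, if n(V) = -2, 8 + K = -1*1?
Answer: 153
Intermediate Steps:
K = -9 (K = -8 - 1*1 = -8 - 1 = -9)
(-15 + n(2))*K = (-15 - 2)*(-9) = -17*(-9) = 153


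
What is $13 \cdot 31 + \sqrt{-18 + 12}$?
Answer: $403 + i \sqrt{6} \approx 403.0 + 2.4495 i$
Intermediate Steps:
$13 \cdot 31 + \sqrt{-18 + 12} = 403 + \sqrt{-6} = 403 + i \sqrt{6}$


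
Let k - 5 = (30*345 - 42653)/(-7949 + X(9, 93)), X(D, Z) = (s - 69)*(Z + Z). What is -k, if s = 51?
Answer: -88788/11297 ≈ -7.8594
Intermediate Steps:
X(D, Z) = -36*Z (X(D, Z) = (51 - 69)*(Z + Z) = -36*Z)
k = 88788/11297 (k = 5 + (30*345 - 42653)/(-7949 - 36*93) = 5 + (10350 - 42653)/(-7949 - 3348) = 5 - 32303/(-11297) = 5 - 32303*(-1/11297) = 5 + 32303/11297 = 88788/11297 ≈ 7.8594)
-k = -1*88788/11297 = -88788/11297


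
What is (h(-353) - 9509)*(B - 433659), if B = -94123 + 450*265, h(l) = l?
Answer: 4028942584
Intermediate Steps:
B = 25127 (B = -94123 + 119250 = 25127)
(h(-353) - 9509)*(B - 433659) = (-353 - 9509)*(25127 - 433659) = -9862*(-408532) = 4028942584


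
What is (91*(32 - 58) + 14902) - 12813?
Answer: -277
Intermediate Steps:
(91*(32 - 58) + 14902) - 12813 = (91*(-26) + 14902) - 12813 = (-2366 + 14902) - 12813 = 12536 - 12813 = -277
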